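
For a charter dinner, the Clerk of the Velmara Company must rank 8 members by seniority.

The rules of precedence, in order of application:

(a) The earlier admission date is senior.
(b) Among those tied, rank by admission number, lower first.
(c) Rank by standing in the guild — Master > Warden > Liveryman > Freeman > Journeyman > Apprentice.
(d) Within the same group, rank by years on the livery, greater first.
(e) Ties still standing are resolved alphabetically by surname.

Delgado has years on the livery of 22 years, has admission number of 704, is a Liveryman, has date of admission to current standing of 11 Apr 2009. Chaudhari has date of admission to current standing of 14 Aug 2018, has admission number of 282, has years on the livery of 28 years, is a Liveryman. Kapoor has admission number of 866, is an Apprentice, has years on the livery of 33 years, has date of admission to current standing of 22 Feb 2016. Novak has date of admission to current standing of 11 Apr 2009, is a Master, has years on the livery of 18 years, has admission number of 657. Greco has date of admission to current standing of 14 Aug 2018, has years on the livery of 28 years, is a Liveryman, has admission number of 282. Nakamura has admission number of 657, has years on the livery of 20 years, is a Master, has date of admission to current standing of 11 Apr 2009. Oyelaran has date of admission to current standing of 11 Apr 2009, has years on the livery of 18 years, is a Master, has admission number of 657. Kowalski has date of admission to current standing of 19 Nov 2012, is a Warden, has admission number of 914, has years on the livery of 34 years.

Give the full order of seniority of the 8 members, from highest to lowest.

Nakamura, Novak, Oyelaran, Delgado, Kowalski, Kapoor, Chaudhari, Greco

By date of admission to current standing (earlier first): Nakamura, Novak, Oyelaran and Delgado (each 11 Apr 2009); then Kowalski (19 Nov 2012); then Kapoor (22 Feb 2016); then Chaudhari and Greco (both 14 Aug 2018).
Among Nakamura, Novak, Oyelaran and Delgado, by admission number (lower first): Nakamura, Novak and Oyelaran (657) before Delgado (704).
Nakamura, Novak and Oyelaran are each Master, so the next rule applies.
Among Nakamura, Novak and Oyelaran, by years on the livery (higher first): Nakamura (20 years) before Novak and Oyelaran (18 years).
Among Novak and Oyelaran, alphabetically by surname: Novak before Oyelaran.
Chaudhari and Greco both have admission number 282, so the next rule applies.
Chaudhari and Greco are each Liveryman, so the next rule applies.
Chaudhari and Greco both have years on the livery 28 years, so the next rule applies.
Among Chaudhari and Greco, alphabetically by surname: Chaudhari before Greco.
Full order: Nakamura, Novak, Oyelaran, Delgado, Kowalski, Kapoor, Chaudhari, Greco.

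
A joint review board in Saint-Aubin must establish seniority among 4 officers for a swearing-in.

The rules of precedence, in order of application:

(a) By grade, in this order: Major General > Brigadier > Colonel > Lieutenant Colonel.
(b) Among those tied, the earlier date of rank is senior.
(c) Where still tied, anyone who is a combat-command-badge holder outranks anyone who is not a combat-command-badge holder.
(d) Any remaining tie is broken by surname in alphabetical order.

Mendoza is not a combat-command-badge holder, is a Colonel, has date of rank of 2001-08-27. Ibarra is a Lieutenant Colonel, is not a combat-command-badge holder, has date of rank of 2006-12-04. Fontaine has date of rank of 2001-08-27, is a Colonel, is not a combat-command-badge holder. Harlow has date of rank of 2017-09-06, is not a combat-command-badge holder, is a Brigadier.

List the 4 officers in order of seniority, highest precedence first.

Harlow, Fontaine, Mendoza, Ibarra

By grade: Harlow (Brigadier); then Fontaine and Mendoza (Colonel); then Ibarra (Lieutenant Colonel).
Fontaine and Mendoza both have date of rank 2001-08-27, so the next rule applies.
Fontaine and Mendoza are each not a combat-command-badge holder, so the next rule applies.
Among Fontaine and Mendoza, alphabetically by surname: Fontaine before Mendoza.
Full order: Harlow, Fontaine, Mendoza, Ibarra.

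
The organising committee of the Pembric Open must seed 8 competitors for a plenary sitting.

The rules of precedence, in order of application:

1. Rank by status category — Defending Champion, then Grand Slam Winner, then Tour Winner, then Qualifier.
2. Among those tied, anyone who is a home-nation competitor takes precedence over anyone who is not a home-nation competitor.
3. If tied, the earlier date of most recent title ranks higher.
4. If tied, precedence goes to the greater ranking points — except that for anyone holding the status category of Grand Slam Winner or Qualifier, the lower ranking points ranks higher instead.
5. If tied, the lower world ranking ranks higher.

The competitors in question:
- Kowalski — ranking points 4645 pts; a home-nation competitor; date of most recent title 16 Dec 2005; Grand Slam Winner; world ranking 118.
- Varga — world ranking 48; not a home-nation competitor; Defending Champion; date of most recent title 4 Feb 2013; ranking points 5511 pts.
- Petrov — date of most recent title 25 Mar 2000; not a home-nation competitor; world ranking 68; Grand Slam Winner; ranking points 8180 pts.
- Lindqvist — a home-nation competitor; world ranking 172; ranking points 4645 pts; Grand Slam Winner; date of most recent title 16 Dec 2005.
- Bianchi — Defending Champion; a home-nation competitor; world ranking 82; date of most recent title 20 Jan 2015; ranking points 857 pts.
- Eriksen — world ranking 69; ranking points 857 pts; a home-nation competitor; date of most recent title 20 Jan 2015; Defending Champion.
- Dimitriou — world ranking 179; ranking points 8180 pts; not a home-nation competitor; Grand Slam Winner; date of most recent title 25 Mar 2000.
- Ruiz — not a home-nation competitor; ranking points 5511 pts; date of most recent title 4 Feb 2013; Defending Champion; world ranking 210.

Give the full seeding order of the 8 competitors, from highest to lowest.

By status category: Eriksen, Bianchi, Varga and Ruiz (Defending Champion); then Kowalski, Lindqvist, Petrov and Dimitriou (Grand Slam Winner).
Among Eriksen, Bianchi, Varga and Ruiz, a home-nation competitor before not a home-nation competitor: Eriksen and Bianchi (a home-nation competitor) before Varga and Ruiz (not a home-nation competitor).
Eriksen and Bianchi both have date of most recent title 20 Jan 2015, so the next rule applies.
Eriksen and Bianchi both have ranking points 857 pts, so the next rule applies.
Among Eriksen and Bianchi, by world ranking (lower first): Eriksen (69) before Bianchi (82).
Varga and Ruiz both have date of most recent title 4 Feb 2013, so the next rule applies.
Varga and Ruiz both have ranking points 5511 pts, so the next rule applies.
Among Varga and Ruiz, by world ranking (lower first): Varga (48) before Ruiz (210).
Among Kowalski, Lindqvist, Petrov and Dimitriou, a home-nation competitor before not a home-nation competitor: Kowalski and Lindqvist (a home-nation competitor) before Petrov and Dimitriou (not a home-nation competitor).
Kowalski and Lindqvist both have date of most recent title 16 Dec 2005, so the next rule applies.
Kowalski and Lindqvist both have ranking points 4645 pts, so the next rule applies.
Among Kowalski and Lindqvist, by world ranking (lower first): Kowalski (118) before Lindqvist (172).
Petrov and Dimitriou both have date of most recent title 25 Mar 2000, so the next rule applies.
Petrov and Dimitriou both have ranking points 8180 pts, so the next rule applies.
Among Petrov and Dimitriou, by world ranking (lower first): Petrov (68) before Dimitriou (179).
Full order: Eriksen, Bianchi, Varga, Ruiz, Kowalski, Lindqvist, Petrov, Dimitriou.

Eriksen, Bianchi, Varga, Ruiz, Kowalski, Lindqvist, Petrov, Dimitriou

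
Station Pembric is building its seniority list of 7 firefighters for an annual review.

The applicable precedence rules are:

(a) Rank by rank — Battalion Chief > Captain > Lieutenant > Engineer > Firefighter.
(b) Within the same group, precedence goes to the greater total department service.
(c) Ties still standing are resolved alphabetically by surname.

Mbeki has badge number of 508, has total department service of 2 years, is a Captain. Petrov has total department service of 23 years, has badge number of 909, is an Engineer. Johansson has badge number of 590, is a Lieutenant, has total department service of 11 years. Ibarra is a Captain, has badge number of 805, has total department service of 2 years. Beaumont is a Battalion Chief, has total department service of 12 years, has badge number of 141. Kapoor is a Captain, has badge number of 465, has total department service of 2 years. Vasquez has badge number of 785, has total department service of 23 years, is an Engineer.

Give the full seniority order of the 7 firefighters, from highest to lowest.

Beaumont, Ibarra, Kapoor, Mbeki, Johansson, Petrov, Vasquez

By rank: Beaumont (Battalion Chief); then Ibarra, Kapoor and Mbeki (Captain); then Johansson (Lieutenant); then Petrov and Vasquez (Engineer).
Ibarra, Kapoor and Mbeki all have total department service 2 years, so the next rule applies.
Among Ibarra, Kapoor and Mbeki, alphabetically by surname: Ibarra before Kapoor before Mbeki.
Petrov and Vasquez both have total department service 23 years, so the next rule applies.
Among Petrov and Vasquez, alphabetically by surname: Petrov before Vasquez.
Full order: Beaumont, Ibarra, Kapoor, Mbeki, Johansson, Petrov, Vasquez.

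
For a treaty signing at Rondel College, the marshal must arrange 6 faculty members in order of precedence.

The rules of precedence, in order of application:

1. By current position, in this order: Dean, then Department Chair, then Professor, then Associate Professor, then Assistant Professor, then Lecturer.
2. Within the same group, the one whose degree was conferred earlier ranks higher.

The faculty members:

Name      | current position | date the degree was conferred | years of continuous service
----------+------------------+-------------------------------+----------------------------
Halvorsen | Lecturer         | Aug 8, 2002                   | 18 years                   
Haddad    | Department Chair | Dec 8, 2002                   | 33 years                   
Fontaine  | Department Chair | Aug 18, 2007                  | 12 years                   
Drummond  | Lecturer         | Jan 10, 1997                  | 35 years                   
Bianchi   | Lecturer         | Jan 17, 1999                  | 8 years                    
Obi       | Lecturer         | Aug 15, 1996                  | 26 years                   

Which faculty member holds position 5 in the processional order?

By current position: Haddad and Fontaine (Department Chair); then Obi, Drummond, Bianchi and Halvorsen (Lecturer).
Among Haddad and Fontaine, by date the degree was conferred (earlier first): Haddad (Dec 8, 2002) before Fontaine (Aug 18, 2007).
Among Obi, Drummond, Bianchi and Halvorsen, by date the degree was conferred (earlier first): Obi (Aug 15, 1996) before Drummond (Jan 10, 1997) before Bianchi (Jan 17, 1999) before Halvorsen (Aug 8, 2002).
Order: Haddad, Fontaine, Obi, Drummond, Bianchi, Halvorsen.

Bianchi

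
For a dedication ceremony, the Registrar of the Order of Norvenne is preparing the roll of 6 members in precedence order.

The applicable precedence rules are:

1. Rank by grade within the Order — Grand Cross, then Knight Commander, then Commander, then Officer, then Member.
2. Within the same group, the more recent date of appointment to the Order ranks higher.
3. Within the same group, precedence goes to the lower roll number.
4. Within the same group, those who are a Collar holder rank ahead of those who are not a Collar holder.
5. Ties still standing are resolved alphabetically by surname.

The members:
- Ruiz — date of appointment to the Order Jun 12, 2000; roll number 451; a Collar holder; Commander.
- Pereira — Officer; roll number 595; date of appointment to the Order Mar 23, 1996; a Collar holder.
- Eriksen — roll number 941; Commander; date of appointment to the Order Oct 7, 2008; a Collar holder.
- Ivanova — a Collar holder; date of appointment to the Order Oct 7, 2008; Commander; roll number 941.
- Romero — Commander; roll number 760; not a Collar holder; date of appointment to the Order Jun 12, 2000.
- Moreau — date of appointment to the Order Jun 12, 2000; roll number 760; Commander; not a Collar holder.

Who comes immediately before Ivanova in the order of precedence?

Eriksen

By grade within the Order: Eriksen, Ivanova, Ruiz, Moreau and Romero (Commander); then Pereira (Officer).
Among Eriksen, Ivanova, Ruiz, Moreau and Romero, by date of appointment to the Order (later first): Eriksen and Ivanova (Oct 7, 2008) before Ruiz, Moreau and Romero (Jun 12, 2000).
Eriksen and Ivanova both have roll number 941, so the next rule applies.
Eriksen and Ivanova are each a Collar holder, so the next rule applies.
Among Eriksen and Ivanova, alphabetically by surname: Eriksen before Ivanova.
Among Ruiz, Moreau and Romero, by roll number (lower first): Ruiz (451) before Moreau and Romero (760).
Moreau and Romero are each not a Collar holder, so the next rule applies.
Among Moreau and Romero, alphabetically by surname: Moreau before Romero.
Order: Eriksen, Ivanova, Ruiz, Moreau, Romero, Pereira.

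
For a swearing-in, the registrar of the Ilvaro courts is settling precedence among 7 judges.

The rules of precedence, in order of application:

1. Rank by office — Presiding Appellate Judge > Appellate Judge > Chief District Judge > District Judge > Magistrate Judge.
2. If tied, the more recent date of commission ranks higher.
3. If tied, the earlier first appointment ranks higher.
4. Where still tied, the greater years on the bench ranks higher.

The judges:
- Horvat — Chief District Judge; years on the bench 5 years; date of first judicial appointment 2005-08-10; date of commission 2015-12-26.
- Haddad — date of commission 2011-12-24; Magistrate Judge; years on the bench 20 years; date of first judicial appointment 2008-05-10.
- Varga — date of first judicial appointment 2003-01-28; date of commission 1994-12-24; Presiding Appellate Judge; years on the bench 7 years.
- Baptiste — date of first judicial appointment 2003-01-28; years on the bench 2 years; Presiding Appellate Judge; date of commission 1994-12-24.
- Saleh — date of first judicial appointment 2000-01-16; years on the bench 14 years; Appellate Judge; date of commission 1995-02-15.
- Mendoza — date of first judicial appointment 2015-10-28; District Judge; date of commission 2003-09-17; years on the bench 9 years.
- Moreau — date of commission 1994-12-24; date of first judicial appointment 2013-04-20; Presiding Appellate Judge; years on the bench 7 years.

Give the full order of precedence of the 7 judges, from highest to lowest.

By office: Varga, Baptiste and Moreau (Presiding Appellate Judge); then Saleh (Appellate Judge); then Horvat (Chief District Judge); then Mendoza (District Judge); then Haddad (Magistrate Judge).
Varga, Baptiste and Moreau all have date of commission 1994-12-24, so the next rule applies.
Among Varga, Baptiste and Moreau, by date of first judicial appointment (earlier first): Varga and Baptiste (2003-01-28) before Moreau (2013-04-20).
Among Varga and Baptiste, by years on the bench (higher first): Varga (7 years) before Baptiste (2 years).
Full order: Varga, Baptiste, Moreau, Saleh, Horvat, Mendoza, Haddad.

Varga, Baptiste, Moreau, Saleh, Horvat, Mendoza, Haddad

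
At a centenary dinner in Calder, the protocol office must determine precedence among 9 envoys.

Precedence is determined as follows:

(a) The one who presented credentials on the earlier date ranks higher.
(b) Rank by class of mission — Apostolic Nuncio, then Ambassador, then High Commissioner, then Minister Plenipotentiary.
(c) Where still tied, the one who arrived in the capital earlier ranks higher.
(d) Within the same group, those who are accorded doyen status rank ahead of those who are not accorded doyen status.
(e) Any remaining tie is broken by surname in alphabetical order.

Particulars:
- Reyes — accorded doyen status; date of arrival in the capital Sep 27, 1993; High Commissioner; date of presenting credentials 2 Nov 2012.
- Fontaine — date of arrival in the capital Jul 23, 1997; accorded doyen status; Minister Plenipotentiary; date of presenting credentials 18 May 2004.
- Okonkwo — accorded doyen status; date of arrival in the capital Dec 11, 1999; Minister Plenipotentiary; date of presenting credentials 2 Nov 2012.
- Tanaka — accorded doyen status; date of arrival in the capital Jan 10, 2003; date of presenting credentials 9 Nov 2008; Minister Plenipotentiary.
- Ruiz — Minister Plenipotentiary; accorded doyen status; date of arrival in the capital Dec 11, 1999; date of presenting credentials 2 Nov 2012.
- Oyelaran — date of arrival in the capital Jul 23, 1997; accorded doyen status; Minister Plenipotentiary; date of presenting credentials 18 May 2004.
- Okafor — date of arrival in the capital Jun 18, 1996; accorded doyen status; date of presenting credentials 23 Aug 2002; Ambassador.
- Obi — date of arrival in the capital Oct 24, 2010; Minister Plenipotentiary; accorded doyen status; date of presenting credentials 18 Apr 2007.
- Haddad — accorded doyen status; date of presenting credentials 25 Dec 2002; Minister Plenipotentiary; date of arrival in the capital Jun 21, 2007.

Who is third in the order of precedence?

By date of presenting credentials (earlier first): Okafor (23 Aug 2002); then Haddad (25 Dec 2002); then Fontaine and Oyelaran (both 18 May 2004); then Obi (18 Apr 2007); then Tanaka (9 Nov 2008); then Reyes, Okonkwo and Ruiz (each 2 Nov 2012).
Fontaine and Oyelaran are each Minister Plenipotentiary, so the next rule applies.
Fontaine and Oyelaran both have date of arrival in the capital Jul 23, 1997, so the next rule applies.
Fontaine and Oyelaran are each accorded doyen status, so the next rule applies.
Among Fontaine and Oyelaran, alphabetically by surname: Fontaine before Oyelaran.
Among Reyes, Okonkwo and Ruiz, by class of mission: Reyes (High Commissioner) before Okonkwo and Ruiz (Minister Plenipotentiary).
Okonkwo and Ruiz both have date of arrival in the capital Dec 11, 1999, so the next rule applies.
Okonkwo and Ruiz are each accorded doyen status, so the next rule applies.
Among Okonkwo and Ruiz, alphabetically by surname: Okonkwo before Ruiz.
Order: Okafor, Haddad, Fontaine, Oyelaran, Obi, Tanaka, Reyes, Okonkwo, Ruiz.

Fontaine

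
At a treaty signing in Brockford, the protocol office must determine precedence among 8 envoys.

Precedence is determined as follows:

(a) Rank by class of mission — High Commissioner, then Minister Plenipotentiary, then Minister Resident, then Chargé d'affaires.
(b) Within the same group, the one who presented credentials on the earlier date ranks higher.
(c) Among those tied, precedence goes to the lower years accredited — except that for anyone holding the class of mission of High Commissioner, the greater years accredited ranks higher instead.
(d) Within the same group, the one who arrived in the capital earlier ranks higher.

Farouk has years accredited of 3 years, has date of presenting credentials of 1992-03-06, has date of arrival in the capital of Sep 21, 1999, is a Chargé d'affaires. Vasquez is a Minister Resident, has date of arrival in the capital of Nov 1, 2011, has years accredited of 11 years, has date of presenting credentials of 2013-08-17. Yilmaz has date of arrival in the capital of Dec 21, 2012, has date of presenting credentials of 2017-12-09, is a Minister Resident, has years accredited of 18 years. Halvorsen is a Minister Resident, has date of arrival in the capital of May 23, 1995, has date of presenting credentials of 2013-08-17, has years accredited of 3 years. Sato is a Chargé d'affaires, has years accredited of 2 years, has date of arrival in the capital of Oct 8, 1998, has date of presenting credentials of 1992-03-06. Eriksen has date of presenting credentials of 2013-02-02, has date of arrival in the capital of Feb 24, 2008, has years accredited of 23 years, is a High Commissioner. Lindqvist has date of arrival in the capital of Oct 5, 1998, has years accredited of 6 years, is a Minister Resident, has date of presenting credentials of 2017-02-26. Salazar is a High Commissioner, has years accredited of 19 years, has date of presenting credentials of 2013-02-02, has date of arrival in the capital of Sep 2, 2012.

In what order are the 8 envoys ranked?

By class of mission: Eriksen and Salazar (High Commissioner); then Halvorsen, Vasquez, Lindqvist and Yilmaz (Minister Resident); then Sato and Farouk (Chargé d'affaires).
Eriksen and Salazar both have date of presenting credentials 2013-02-02, so the next rule applies.
Among Eriksen and Salazar, by years accredited (higher first) (reversed rule for this group): Eriksen (23 years) before Salazar (19 years).
Among Halvorsen, Vasquez, Lindqvist and Yilmaz, by date of presenting credentials (earlier first): Halvorsen and Vasquez (2013-08-17) before Lindqvist (2017-02-26) before Yilmaz (2017-12-09).
Among Halvorsen and Vasquez, by years accredited (lower first): Halvorsen (3 years) before Vasquez (11 years).
Sato and Farouk both have date of presenting credentials 1992-03-06, so the next rule applies.
Among Sato and Farouk, by years accredited (lower first): Sato (2 years) before Farouk (3 years).
Full order: Eriksen, Salazar, Halvorsen, Vasquez, Lindqvist, Yilmaz, Sato, Farouk.

Eriksen, Salazar, Halvorsen, Vasquez, Lindqvist, Yilmaz, Sato, Farouk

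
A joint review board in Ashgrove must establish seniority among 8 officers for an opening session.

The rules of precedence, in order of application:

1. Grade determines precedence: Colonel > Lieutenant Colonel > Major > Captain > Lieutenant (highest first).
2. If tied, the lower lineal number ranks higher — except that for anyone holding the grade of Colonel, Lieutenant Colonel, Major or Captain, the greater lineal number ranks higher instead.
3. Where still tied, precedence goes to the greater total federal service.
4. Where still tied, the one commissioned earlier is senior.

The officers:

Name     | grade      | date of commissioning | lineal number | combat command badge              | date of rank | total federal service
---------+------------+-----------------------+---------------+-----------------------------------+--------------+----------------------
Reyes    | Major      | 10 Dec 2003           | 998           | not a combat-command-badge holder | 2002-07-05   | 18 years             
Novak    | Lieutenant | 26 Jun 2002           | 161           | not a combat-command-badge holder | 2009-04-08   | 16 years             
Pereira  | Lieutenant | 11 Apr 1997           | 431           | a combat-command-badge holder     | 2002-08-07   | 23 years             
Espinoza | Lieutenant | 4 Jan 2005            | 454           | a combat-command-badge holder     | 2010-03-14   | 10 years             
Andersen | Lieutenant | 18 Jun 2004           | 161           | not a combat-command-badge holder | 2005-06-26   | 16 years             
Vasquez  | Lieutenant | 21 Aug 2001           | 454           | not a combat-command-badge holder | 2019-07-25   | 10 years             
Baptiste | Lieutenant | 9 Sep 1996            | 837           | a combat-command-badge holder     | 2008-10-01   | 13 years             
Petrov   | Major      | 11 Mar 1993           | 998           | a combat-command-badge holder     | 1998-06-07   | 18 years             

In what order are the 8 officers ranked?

By grade: Petrov and Reyes (Major); then Novak, Andersen, Pereira, Vasquez, Espinoza and Baptiste (Lieutenant).
Petrov and Reyes both have lineal number 998, so the next rule applies.
Petrov and Reyes both have total federal service 18 years, so the next rule applies.
Among Petrov and Reyes, by date of commissioning (earlier first): Petrov (11 Mar 1993) before Reyes (10 Dec 2003).
Among Novak, Andersen, Pereira, Vasquez, Espinoza and Baptiste, by lineal number (lower first): Novak and Andersen (161) before Pereira (431) before Vasquez and Espinoza (454) before Baptiste (837).
Novak and Andersen both have total federal service 16 years, so the next rule applies.
Among Novak and Andersen, by date of commissioning (earlier first): Novak (26 Jun 2002) before Andersen (18 Jun 2004).
Vasquez and Espinoza both have total federal service 10 years, so the next rule applies.
Among Vasquez and Espinoza, by date of commissioning (earlier first): Vasquez (21 Aug 2001) before Espinoza (4 Jan 2005).
Full order: Petrov, Reyes, Novak, Andersen, Pereira, Vasquez, Espinoza, Baptiste.

Petrov, Reyes, Novak, Andersen, Pereira, Vasquez, Espinoza, Baptiste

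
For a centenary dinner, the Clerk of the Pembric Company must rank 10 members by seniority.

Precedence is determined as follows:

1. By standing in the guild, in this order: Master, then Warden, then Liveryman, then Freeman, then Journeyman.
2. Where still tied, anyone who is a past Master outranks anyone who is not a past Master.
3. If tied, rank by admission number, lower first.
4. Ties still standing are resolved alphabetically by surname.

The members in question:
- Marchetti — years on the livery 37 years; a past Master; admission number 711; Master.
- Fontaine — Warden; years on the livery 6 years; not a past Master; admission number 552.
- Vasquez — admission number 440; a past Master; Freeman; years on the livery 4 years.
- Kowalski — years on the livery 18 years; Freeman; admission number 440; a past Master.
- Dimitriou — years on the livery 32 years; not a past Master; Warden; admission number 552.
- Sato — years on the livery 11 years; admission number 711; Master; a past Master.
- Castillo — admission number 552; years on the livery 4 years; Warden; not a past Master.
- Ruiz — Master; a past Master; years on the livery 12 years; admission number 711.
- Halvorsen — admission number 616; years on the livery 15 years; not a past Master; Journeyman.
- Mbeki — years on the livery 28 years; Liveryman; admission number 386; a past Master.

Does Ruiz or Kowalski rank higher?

By standing in the guild: Marchetti, Ruiz and Sato (Master); then Castillo, Dimitriou and Fontaine (Warden); then Mbeki (Liveryman); then Kowalski and Vasquez (Freeman); then Halvorsen (Journeyman).
Marchetti, Ruiz and Sato are each a past Master, so the next rule applies.
Marchetti, Ruiz and Sato all have admission number 711, so the next rule applies.
Among Marchetti, Ruiz and Sato, alphabetically by surname: Marchetti before Ruiz before Sato.
Castillo, Dimitriou and Fontaine are each not a past Master, so the next rule applies.
Castillo, Dimitriou and Fontaine all have admission number 552, so the next rule applies.
Among Castillo, Dimitriou and Fontaine, alphabetically by surname: Castillo before Dimitriou before Fontaine.
Kowalski and Vasquez are each a past Master, so the next rule applies.
Kowalski and Vasquez both have admission number 440, so the next rule applies.
Among Kowalski and Vasquez, alphabetically by surname: Kowalski before Vasquez.
So Ruiz takes precedence.

Ruiz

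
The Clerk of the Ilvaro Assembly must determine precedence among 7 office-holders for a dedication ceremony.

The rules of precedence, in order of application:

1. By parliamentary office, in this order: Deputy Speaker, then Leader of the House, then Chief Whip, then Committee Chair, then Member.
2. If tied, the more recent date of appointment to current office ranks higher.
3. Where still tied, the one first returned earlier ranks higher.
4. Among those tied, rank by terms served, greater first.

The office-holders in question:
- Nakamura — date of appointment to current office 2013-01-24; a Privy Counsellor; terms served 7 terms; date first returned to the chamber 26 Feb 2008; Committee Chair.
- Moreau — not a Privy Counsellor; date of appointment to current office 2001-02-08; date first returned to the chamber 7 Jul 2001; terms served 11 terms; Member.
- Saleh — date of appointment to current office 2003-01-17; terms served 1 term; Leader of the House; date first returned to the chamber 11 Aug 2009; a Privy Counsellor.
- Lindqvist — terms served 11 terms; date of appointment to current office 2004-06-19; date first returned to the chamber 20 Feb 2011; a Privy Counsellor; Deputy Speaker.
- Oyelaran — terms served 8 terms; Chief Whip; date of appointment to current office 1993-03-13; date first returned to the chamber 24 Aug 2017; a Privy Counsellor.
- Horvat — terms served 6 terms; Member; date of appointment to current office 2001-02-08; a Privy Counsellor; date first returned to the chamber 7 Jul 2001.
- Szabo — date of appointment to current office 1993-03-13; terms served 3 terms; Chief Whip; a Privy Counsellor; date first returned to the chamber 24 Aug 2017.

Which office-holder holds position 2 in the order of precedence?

Saleh

By parliamentary office: Lindqvist (Deputy Speaker); then Saleh (Leader of the House); then Oyelaran and Szabo (Chief Whip); then Nakamura (Committee Chair); then Moreau and Horvat (Member).
Oyelaran and Szabo both have date of appointment to current office 1993-03-13, so the next rule applies.
Oyelaran and Szabo both have date first returned to the chamber 24 Aug 2017, so the next rule applies.
Among Oyelaran and Szabo, by terms served (higher first): Oyelaran (8 terms) before Szabo (3 terms).
Moreau and Horvat both have date of appointment to current office 2001-02-08, so the next rule applies.
Moreau and Horvat both have date first returned to the chamber 7 Jul 2001, so the next rule applies.
Among Moreau and Horvat, by terms served (higher first): Moreau (11 terms) before Horvat (6 terms).
Order: Lindqvist, Saleh, Oyelaran, Szabo, Nakamura, Moreau, Horvat.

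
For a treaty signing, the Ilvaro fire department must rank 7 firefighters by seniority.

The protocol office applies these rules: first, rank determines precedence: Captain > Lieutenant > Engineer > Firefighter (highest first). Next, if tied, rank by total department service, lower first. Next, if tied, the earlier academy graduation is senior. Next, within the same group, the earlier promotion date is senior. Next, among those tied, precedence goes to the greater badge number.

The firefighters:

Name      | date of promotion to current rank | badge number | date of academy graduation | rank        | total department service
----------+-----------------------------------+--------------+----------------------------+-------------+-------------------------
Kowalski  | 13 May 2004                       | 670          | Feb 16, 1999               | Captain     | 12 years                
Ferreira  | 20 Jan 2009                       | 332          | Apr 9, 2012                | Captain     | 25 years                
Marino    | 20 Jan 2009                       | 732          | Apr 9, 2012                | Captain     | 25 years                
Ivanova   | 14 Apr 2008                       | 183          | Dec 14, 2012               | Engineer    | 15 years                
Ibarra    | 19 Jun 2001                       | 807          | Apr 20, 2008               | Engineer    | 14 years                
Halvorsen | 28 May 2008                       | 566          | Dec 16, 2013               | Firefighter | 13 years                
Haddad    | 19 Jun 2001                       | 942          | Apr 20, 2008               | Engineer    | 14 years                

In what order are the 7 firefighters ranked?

By rank: Kowalski, Marino and Ferreira (Captain); then Haddad, Ibarra and Ivanova (Engineer); then Halvorsen (Firefighter).
Among Kowalski, Marino and Ferreira, by total department service (lower first): Kowalski (12 years) before Marino and Ferreira (25 years).
Marino and Ferreira both have date of academy graduation Apr 9, 2012, so the next rule applies.
Marino and Ferreira both have date of promotion to current rank 20 Jan 2009, so the next rule applies.
Among Marino and Ferreira, by badge number (higher first): Marino (732) before Ferreira (332).
Among Haddad, Ibarra and Ivanova, by total department service (lower first): Haddad and Ibarra (14 years) before Ivanova (15 years).
Haddad and Ibarra both have date of academy graduation Apr 20, 2008, so the next rule applies.
Haddad and Ibarra both have date of promotion to current rank 19 Jun 2001, so the next rule applies.
Among Haddad and Ibarra, by badge number (higher first): Haddad (942) before Ibarra (807).
Full order: Kowalski, Marino, Ferreira, Haddad, Ibarra, Ivanova, Halvorsen.

Kowalski, Marino, Ferreira, Haddad, Ibarra, Ivanova, Halvorsen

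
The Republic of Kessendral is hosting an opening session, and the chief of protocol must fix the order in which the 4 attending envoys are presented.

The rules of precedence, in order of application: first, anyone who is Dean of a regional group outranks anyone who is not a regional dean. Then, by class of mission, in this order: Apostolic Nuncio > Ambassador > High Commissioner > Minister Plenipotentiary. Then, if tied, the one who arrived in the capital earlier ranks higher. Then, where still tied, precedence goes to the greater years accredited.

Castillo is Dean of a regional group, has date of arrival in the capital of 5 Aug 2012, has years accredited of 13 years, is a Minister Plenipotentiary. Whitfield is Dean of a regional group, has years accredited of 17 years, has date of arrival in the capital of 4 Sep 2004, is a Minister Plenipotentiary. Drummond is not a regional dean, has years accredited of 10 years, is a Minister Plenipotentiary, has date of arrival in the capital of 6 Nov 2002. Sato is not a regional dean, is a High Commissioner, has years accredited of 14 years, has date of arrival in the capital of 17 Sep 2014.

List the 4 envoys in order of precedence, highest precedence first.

Whitfield, Castillo, Sato, Drummond

By the first rule: Whitfield and Castillo (both Dean of a regional group); then Sato and Drummond (both not a regional dean).
Whitfield and Castillo are each Minister Plenipotentiary, so the next rule applies.
Among Whitfield and Castillo, by date of arrival in the capital (earlier first): Whitfield (4 Sep 2004) before Castillo (5 Aug 2012).
Among Sato and Drummond, by class of mission: Sato (High Commissioner) before Drummond (Minister Plenipotentiary).
Full order: Whitfield, Castillo, Sato, Drummond.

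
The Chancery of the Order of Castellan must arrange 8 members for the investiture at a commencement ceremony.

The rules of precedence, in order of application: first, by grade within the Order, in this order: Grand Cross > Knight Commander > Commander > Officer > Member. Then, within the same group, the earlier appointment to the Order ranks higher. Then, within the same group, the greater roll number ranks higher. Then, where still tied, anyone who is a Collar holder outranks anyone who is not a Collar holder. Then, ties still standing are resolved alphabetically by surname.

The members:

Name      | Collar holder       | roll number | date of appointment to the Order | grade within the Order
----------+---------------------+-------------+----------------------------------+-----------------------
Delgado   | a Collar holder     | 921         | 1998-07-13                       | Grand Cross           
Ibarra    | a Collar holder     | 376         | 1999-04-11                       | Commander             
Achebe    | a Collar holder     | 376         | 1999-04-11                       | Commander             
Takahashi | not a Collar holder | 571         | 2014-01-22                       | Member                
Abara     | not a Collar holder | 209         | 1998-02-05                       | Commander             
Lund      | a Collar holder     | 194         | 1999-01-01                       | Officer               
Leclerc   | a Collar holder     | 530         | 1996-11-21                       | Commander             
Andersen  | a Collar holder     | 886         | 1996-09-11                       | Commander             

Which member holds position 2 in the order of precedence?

Andersen

By grade within the Order: Delgado (Grand Cross); then Andersen, Leclerc, Abara, Achebe and Ibarra (Commander); then Lund (Officer); then Takahashi (Member).
Among Andersen, Leclerc, Abara, Achebe and Ibarra, by date of appointment to the Order (earlier first): Andersen (1996-09-11) before Leclerc (1996-11-21) before Abara (1998-02-05) before Achebe and Ibarra (1999-04-11).
Achebe and Ibarra both have roll number 376, so the next rule applies.
Achebe and Ibarra are each a Collar holder, so the next rule applies.
Among Achebe and Ibarra, alphabetically by surname: Achebe before Ibarra.
Order: Delgado, Andersen, Leclerc, Abara, Achebe, Ibarra, Lund, Takahashi.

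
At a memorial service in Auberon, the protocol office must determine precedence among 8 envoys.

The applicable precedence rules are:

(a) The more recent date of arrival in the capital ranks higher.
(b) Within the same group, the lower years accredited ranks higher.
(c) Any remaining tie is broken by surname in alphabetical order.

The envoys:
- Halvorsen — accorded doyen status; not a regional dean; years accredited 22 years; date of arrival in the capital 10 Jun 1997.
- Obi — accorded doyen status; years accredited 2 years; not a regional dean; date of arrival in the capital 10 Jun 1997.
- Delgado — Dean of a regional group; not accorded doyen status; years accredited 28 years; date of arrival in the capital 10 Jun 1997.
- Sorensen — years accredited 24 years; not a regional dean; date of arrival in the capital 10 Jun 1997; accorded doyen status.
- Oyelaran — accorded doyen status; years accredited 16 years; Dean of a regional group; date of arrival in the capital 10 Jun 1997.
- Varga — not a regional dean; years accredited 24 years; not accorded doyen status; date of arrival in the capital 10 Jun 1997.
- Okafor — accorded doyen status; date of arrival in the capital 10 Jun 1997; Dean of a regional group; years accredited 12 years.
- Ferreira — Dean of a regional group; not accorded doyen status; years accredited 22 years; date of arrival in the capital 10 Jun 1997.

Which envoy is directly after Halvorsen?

Sorensen

By date of arrival in the capital (later first): Obi, Okafor, Oyelaran, Ferreira, Halvorsen, Sorensen, Varga and Delgado (each 10 Jun 1997).
Among Obi, Okafor, Oyelaran, Ferreira, Halvorsen, Sorensen, Varga and Delgado, by years accredited (lower first): Obi (2 years) before Okafor (12 years) before Oyelaran (16 years) before Ferreira and Halvorsen (22 years) before Sorensen and Varga (24 years) before Delgado (28 years).
Among Ferreira and Halvorsen, alphabetically by surname: Ferreira before Halvorsen.
Among Sorensen and Varga, alphabetically by surname: Sorensen before Varga.
Order: Obi, Okafor, Oyelaran, Ferreira, Halvorsen, Sorensen, Varga, Delgado.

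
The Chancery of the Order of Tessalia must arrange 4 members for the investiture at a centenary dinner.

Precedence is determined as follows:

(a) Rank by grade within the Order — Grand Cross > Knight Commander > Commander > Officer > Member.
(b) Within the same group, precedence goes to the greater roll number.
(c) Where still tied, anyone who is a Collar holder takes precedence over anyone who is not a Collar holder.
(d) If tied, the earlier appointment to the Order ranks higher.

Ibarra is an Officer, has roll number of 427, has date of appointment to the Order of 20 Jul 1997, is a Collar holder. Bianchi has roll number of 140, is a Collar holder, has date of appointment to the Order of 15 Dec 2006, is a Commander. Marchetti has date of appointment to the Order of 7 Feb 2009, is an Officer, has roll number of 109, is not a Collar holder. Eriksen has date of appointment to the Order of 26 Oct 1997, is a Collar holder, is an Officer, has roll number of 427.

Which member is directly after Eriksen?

Marchetti

By grade within the Order: Bianchi (Commander); then Ibarra, Eriksen and Marchetti (Officer).
Among Ibarra, Eriksen and Marchetti, by roll number (higher first): Ibarra and Eriksen (427) before Marchetti (109).
Ibarra and Eriksen are each a Collar holder, so the next rule applies.
Among Ibarra and Eriksen, by date of appointment to the Order (earlier first): Ibarra (20 Jul 1997) before Eriksen (26 Oct 1997).
Order: Bianchi, Ibarra, Eriksen, Marchetti.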